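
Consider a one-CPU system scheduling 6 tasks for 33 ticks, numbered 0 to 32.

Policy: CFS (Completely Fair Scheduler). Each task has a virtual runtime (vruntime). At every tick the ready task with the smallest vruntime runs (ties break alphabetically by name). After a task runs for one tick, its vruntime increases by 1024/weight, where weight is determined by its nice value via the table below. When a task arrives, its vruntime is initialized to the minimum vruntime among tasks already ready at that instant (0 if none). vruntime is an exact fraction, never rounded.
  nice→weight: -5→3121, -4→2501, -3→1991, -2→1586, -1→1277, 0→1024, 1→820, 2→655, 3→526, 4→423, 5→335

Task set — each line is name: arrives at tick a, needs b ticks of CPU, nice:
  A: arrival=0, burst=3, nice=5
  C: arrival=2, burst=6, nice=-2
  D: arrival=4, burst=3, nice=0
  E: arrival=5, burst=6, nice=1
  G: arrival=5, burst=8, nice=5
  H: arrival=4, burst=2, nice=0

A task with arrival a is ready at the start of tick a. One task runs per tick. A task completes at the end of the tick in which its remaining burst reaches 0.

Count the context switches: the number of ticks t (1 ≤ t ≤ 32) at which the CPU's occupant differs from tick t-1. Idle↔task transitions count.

context switches = 19

t=0: vr[A=0] → run A
t=1: vr[A=1024/335] → run A
t=2: vr[A=2048/335 C=2048/335] → run A
t=3: vr[C=2048/335] → run C
t=4: vr[C=1795584/265655 D=1795584/265655 H=1795584/265655] → run C
t=5: vr[C=1967104/265655 D=1795584/265655 E=1795584/265655 G=1795584/265655 H=1795584/265655] → run D
t=6: vr[C=1967104/265655 D=2061239/265655 E=1795584/265655 G=1795584/265655 H=1795584/265655] → run E
t=7: vr[C=1967104/265655 D=2061239/265655 E=17444096/2178371 G=1795584/265655 H=1795584/265655] → run G
t=8: vr[C=1967104/265655 D=2061239/265655 E=17444096/2178371 G=2607616/265655 H=1795584/265655] → run H
t=9: vr[C=1967104/265655 D=2061239/265655 E=17444096/2178371 G=2607616/265655 H=2061239/265655] → run C
t=10: vr[C=2138624/265655 D=2061239/265655 E=17444096/2178371 G=2607616/265655 H=2061239/265655] → run D
t=11: vr[C=2138624/265655 D=2326894/265655 E=17444096/2178371 G=2607616/265655 H=2061239/265655] → run H
t=12: vr[C=2138624/265655 D=2326894/265655 E=17444096/2178371 G=2607616/265655] → run E
t=13: vr[C=2138624/265655 D=2326894/265655 E=100822016/10891855 G=2607616/265655] → run C
t=14: vr[C=2310144/265655 D=2326894/265655 E=100822016/10891855 G=2607616/265655] → run C
t=15: vr[C=2481664/265655 D=2326894/265655 E=100822016/10891855 G=2607616/265655] → run D
t=16: vr[C=2481664/265655 E=100822016/10891855 G=2607616/265655] → run E
t=17: vr[C=2481664/265655 E=114423552/10891855 G=2607616/265655] → run C
t=18: vr[E=114423552/10891855 G=2607616/265655] → run G
t=19: vr[E=114423552/10891855 G=3419648/265655] → run E
t=20: vr[E=128025088/10891855 G=3419648/265655] → run E
t=21: vr[E=141626624/10891855 G=3419648/265655] → run G
t=22: vr[E=141626624/10891855 G=846336/53131] → run E
t=23: vr[G=846336/53131] → run G
t=24: vr[G=5043712/265655] → run G
t=25: vr[G=5855744/265655] → run G
t=26: vr[G=6667776/265655] → run G
t=27: vr[G=7479808/265655] → run G
t=28: (idle)
t=29: (idle)
t=30: (idle)
t=31: (idle)
t=32: (idle)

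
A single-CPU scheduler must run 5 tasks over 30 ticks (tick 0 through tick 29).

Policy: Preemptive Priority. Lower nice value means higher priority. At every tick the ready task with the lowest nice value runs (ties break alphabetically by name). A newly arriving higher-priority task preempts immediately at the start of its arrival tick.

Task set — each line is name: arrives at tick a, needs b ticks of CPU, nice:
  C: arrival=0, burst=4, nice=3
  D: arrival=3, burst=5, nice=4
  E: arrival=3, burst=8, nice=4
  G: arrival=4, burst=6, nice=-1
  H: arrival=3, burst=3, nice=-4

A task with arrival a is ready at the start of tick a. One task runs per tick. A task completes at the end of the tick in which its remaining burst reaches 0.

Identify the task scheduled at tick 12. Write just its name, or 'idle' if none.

t=0: ready={C} → run C
t=1: ready={C} → run C
t=2: ready={C} → run C
t=3: ready={C,D,E,H} → run H
t=4: ready={C,D,E,G,H} → run H
t=5: ready={C,D,E,G,H} → run H
t=6: ready={C,D,E,G} → run G
t=7: ready={C,D,E,G} → run G
t=8: ready={C,D,E,G} → run G
t=9: ready={C,D,E,G} → run G
t=10: ready={C,D,E,G} → run G
t=11: ready={C,D,E,G} → run G
t=12: ready={C,D,E} → run C
t=13: ready={D,E} → run D
t=14: ready={D,E} → run D
t=15: ready={D,E} → run D
t=16: ready={D,E} → run D
t=17: ready={D,E} → run D
t=18: ready={E} → run E
t=19: ready={E} → run E
t=20: ready={E} → run E
t=21: ready={E} → run E
t=22: ready={E} → run E
t=23: ready={E} → run E
t=24: ready={E} → run E
t=25: ready={E} → run E
t=26: (idle)
t=27: (idle)
t=28: (idle)
t=29: (idle)

running at tick 12 = C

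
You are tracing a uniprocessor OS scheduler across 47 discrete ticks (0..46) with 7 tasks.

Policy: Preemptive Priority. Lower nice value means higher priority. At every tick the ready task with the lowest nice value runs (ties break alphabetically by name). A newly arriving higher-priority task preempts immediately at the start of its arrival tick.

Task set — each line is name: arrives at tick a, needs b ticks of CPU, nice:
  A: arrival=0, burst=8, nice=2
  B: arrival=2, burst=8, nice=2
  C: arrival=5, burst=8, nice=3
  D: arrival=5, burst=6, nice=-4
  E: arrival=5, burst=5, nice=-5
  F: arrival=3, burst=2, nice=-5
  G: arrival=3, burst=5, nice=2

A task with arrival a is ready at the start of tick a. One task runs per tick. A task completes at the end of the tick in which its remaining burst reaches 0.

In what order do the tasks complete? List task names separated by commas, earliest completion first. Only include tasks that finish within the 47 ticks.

completion order = F, E, D, A, B, G, C

t=0: ready={A} → run A
t=1: ready={A} → run A
t=2: ready={A,B} → run A
t=3: ready={A,B,F,G} → run F
t=4: ready={A,B,F,G} → run F
t=5: ready={A,B,C,D,E,G} → run E
t=6: ready={A,B,C,D,E,G} → run E
t=7: ready={A,B,C,D,E,G} → run E
t=8: ready={A,B,C,D,E,G} → run E
t=9: ready={A,B,C,D,E,G} → run E
t=10: ready={A,B,C,D,G} → run D
t=11: ready={A,B,C,D,G} → run D
t=12: ready={A,B,C,D,G} → run D
t=13: ready={A,B,C,D,G} → run D
t=14: ready={A,B,C,D,G} → run D
t=15: ready={A,B,C,D,G} → run D
t=16: ready={A,B,C,G} → run A
t=17: ready={A,B,C,G} → run A
t=18: ready={A,B,C,G} → run A
t=19: ready={A,B,C,G} → run A
t=20: ready={A,B,C,G} → run A
t=21: ready={B,C,G} → run B
t=22: ready={B,C,G} → run B
t=23: ready={B,C,G} → run B
t=24: ready={B,C,G} → run B
t=25: ready={B,C,G} → run B
t=26: ready={B,C,G} → run B
t=27: ready={B,C,G} → run B
t=28: ready={B,C,G} → run B
t=29: ready={C,G} → run G
t=30: ready={C,G} → run G
t=31: ready={C,G} → run G
t=32: ready={C,G} → run G
t=33: ready={C,G} → run G
t=34: ready={C} → run C
t=35: ready={C} → run C
t=36: ready={C} → run C
t=37: ready={C} → run C
t=38: ready={C} → run C
t=39: ready={C} → run C
t=40: ready={C} → run C
t=41: ready={C} → run C
t=42: (idle)
t=43: (idle)
t=44: (idle)
t=45: (idle)
t=46: (idle)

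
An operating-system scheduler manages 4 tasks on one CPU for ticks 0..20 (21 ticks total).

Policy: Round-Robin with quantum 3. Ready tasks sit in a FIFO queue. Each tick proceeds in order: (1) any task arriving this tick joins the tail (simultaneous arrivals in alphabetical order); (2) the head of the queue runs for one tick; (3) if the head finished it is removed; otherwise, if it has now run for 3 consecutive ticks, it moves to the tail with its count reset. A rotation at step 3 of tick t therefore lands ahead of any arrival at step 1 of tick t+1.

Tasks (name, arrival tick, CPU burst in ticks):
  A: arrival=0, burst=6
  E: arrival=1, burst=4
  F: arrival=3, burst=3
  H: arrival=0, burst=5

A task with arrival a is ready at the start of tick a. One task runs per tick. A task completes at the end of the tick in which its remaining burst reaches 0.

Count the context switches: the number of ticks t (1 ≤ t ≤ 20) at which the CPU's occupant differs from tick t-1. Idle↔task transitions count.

context switches = 7

t=0: queue=[A,H] q_used=0 → run A
t=1: queue=[A,H,E] q_used=1 → run A
t=2: queue=[A,H,E] q_used=2 → run A
t=3: queue=[H,E,A,F] q_used=0 → run H
t=4: queue=[H,E,A,F] q_used=1 → run H
t=5: queue=[H,E,A,F] q_used=2 → run H
t=6: queue=[E,A,F,H] q_used=0 → run E
t=7: queue=[E,A,F,H] q_used=1 → run E
t=8: queue=[E,A,F,H] q_used=2 → run E
t=9: queue=[A,F,H,E] q_used=0 → run A
t=10: queue=[A,F,H,E] q_used=1 → run A
t=11: queue=[A,F,H,E] q_used=2 → run A
t=12: queue=[F,H,E] q_used=0 → run F
t=13: queue=[F,H,E] q_used=1 → run F
t=14: queue=[F,H,E] q_used=2 → run F
t=15: queue=[H,E] q_used=0 → run H
t=16: queue=[H,E] q_used=1 → run H
t=17: queue=[E] q_used=0 → run E
t=18: (idle)
t=19: (idle)
t=20: (idle)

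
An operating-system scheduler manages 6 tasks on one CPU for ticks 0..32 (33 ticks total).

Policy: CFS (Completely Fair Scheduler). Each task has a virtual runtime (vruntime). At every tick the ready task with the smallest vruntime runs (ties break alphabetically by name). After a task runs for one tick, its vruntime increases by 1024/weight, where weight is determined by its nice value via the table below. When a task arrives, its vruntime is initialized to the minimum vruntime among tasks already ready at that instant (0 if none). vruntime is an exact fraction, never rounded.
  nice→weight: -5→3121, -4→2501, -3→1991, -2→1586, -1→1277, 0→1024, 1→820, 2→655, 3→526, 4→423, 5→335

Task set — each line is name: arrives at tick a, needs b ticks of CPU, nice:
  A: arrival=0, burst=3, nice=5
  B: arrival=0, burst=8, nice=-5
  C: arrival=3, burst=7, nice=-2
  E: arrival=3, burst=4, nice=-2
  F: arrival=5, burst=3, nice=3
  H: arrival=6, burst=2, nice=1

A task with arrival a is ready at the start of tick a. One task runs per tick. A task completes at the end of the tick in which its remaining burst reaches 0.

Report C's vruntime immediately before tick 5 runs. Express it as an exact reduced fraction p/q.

vruntime(C, start of tick 5) = 3222016/2474953

t=0: vr[A=0 B=0] → run A
t=1: vr[A=1024/335 B=0] → run B
t=2: vr[A=1024/335 B=1024/3121] → run B
t=3: vr[A=1024/335 B=2048/3121 C=2048/3121 E=2048/3121] → run B
t=4: vr[A=1024/335 B=3072/3121 C=2048/3121 E=2048/3121] → run C
t=5: vr[A=1024/335 B=3072/3121 C=3222016/2474953 E=2048/3121 F=2048/3121] → run E
t=6: vr[A=1024/335 B=3072/3121 C=3222016/2474953 E=3222016/2474953 F=2048/3121 H=2048/3121] → run F
t=7: vr[A=1024/335 B=3072/3121 C=3222016/2474953 E=3222016/2474953 F=2136576/820823 H=2048/3121] → run H
t=8: vr[A=1024/335 B=3072/3121 C=3222016/2474953 E=3222016/2474953 F=2136576/820823 H=1218816/639805] → run B
t=9: vr[A=1024/335 B=4096/3121 C=3222016/2474953 E=3222016/2474953 F=2136576/820823 H=1218816/639805] → run C
t=10: vr[A=1024/335 B=4096/3121 C=4819968/2474953 E=3222016/2474953 F=2136576/820823 H=1218816/639805] → run E
t=11: vr[A=1024/335 B=4096/3121 C=4819968/2474953 E=4819968/2474953 F=2136576/820823 H=1218816/639805] → run B
t=12: vr[A=1024/335 B=5120/3121 C=4819968/2474953 E=4819968/2474953 F=2136576/820823 H=1218816/639805] → run B
t=13: vr[A=1024/335 B=6144/3121 C=4819968/2474953 E=4819968/2474953 F=2136576/820823 H=1218816/639805] → run H
t=14: vr[A=1024/335 B=6144/3121 C=4819968/2474953 E=4819968/2474953 F=2136576/820823] → run C
t=15: vr[A=1024/335 B=6144/3121 C=6417920/2474953 E=4819968/2474953 F=2136576/820823] → run E
t=16: vr[A=1024/335 B=6144/3121 C=6417920/2474953 E=6417920/2474953 F=2136576/820823] → run B
t=17: vr[A=1024/335 B=7168/3121 C=6417920/2474953 E=6417920/2474953 F=2136576/820823] → run B
t=18: vr[A=1024/335 C=6417920/2474953 E=6417920/2474953 F=2136576/820823] → run C
t=19: vr[A=1024/335 C=8015872/2474953 E=6417920/2474953 F=2136576/820823] → run E
t=20: vr[A=1024/335 C=8015872/2474953 F=2136576/820823] → run F
t=21: vr[A=1024/335 C=8015872/2474953 F=3734528/820823] → run A
t=22: vr[A=2048/335 C=8015872/2474953 F=3734528/820823] → run C
t=23: vr[A=2048/335 C=9613824/2474953 F=3734528/820823] → run C
t=24: vr[A=2048/335 C=11211776/2474953 F=3734528/820823] → run C
t=25: vr[A=2048/335 F=3734528/820823] → run F
t=26: vr[A=2048/335] → run A
t=27: (idle)
t=28: (idle)
t=29: (idle)
t=30: (idle)
t=31: (idle)
t=32: (idle)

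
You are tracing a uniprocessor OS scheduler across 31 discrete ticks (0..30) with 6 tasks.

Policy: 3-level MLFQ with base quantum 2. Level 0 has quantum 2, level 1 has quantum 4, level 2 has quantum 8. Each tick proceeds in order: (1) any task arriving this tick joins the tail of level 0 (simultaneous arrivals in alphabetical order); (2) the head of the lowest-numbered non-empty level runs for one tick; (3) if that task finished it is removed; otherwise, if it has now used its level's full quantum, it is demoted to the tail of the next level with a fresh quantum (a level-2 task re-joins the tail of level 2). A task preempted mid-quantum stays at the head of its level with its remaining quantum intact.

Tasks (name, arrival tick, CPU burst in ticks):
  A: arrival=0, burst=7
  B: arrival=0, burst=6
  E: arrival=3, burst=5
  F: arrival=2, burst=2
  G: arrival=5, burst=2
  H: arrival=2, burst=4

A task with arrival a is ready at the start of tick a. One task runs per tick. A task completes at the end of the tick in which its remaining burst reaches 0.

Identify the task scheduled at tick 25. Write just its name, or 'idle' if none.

running at tick 25 = A

t=0: L0/L1/L2 = AB/-/- → run A
t=1: L0/L1/L2 = AB/-/- → run A
t=2: L0/L1/L2 = BFH/A/- → run B
t=3: L0/L1/L2 = BFHE/A/- → run B
t=4: L0/L1/L2 = FHE/AB/- → run F
t=5: L0/L1/L2 = FHEG/AB/- → run F
t=6: L0/L1/L2 = HEG/AB/- → run H
t=7: L0/L1/L2 = HEG/AB/- → run H
t=8: L0/L1/L2 = EG/ABH/- → run E
t=9: L0/L1/L2 = EG/ABH/- → run E
t=10: L0/L1/L2 = G/ABHE/- → run G
t=11: L0/L1/L2 = G/ABHE/- → run G
t=12: L0/L1/L2 = -/ABHE/- → run A
t=13: L0/L1/L2 = -/ABHE/- → run A
t=14: L0/L1/L2 = -/ABHE/- → run A
t=15: L0/L1/L2 = -/ABHE/- → run A
t=16: L0/L1/L2 = -/BHE/A → run B
t=17: L0/L1/L2 = -/BHE/A → run B
t=18: L0/L1/L2 = -/BHE/A → run B
t=19: L0/L1/L2 = -/BHE/A → run B
t=20: L0/L1/L2 = -/HE/A → run H
t=21: L0/L1/L2 = -/HE/A → run H
t=22: L0/L1/L2 = -/E/A → run E
t=23: L0/L1/L2 = -/E/A → run E
t=24: L0/L1/L2 = -/E/A → run E
t=25: L0/L1/L2 = -/-/A → run A
t=26: (idle)
t=27: (idle)
t=28: (idle)
t=29: (idle)
t=30: (idle)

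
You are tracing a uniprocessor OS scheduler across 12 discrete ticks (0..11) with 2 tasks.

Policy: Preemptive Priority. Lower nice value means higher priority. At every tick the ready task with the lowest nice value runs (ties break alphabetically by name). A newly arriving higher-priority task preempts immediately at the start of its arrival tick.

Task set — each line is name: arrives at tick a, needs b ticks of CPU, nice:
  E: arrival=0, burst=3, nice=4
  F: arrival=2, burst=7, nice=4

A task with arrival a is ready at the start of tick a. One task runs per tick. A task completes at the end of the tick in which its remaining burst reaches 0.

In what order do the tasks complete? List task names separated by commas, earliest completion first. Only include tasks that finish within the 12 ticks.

completion order = E, F

t=0: ready={E} → run E
t=1: ready={E} → run E
t=2: ready={E,F} → run E
t=3: ready={F} → run F
t=4: ready={F} → run F
t=5: ready={F} → run F
t=6: ready={F} → run F
t=7: ready={F} → run F
t=8: ready={F} → run F
t=9: ready={F} → run F
t=10: (idle)
t=11: (idle)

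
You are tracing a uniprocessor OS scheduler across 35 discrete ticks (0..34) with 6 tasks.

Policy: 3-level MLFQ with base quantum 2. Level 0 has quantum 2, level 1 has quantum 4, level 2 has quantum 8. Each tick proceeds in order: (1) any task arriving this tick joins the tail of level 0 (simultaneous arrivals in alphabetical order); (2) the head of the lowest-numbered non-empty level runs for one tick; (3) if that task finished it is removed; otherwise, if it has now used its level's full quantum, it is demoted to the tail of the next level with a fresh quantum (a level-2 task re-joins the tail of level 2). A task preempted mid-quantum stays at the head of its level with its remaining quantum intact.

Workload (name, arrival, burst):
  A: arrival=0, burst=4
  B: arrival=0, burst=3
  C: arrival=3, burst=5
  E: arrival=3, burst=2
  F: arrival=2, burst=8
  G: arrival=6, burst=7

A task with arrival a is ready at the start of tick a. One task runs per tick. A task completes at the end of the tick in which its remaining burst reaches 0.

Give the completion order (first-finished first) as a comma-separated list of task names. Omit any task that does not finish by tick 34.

completion order = E, A, B, C, F, G

t=0: L0/L1/L2 = AB/-/- → run A
t=1: L0/L1/L2 = AB/-/- → run A
t=2: L0/L1/L2 = BF/A/- → run B
t=3: L0/L1/L2 = BFCE/A/- → run B
t=4: L0/L1/L2 = FCE/AB/- → run F
t=5: L0/L1/L2 = FCE/AB/- → run F
t=6: L0/L1/L2 = CEG/ABF/- → run C
t=7: L0/L1/L2 = CEG/ABF/- → run C
t=8: L0/L1/L2 = EG/ABFC/- → run E
t=9: L0/L1/L2 = EG/ABFC/- → run E
t=10: L0/L1/L2 = G/ABFC/- → run G
t=11: L0/L1/L2 = G/ABFC/- → run G
t=12: L0/L1/L2 = -/ABFCG/- → run A
t=13: L0/L1/L2 = -/ABFCG/- → run A
t=14: L0/L1/L2 = -/BFCG/- → run B
t=15: L0/L1/L2 = -/FCG/- → run F
t=16: L0/L1/L2 = -/FCG/- → run F
t=17: L0/L1/L2 = -/FCG/- → run F
t=18: L0/L1/L2 = -/FCG/- → run F
t=19: L0/L1/L2 = -/CG/F → run C
t=20: L0/L1/L2 = -/CG/F → run C
t=21: L0/L1/L2 = -/CG/F → run C
t=22: L0/L1/L2 = -/G/F → run G
t=23: L0/L1/L2 = -/G/F → run G
t=24: L0/L1/L2 = -/G/F → run G
t=25: L0/L1/L2 = -/G/F → run G
t=26: L0/L1/L2 = -/-/FG → run F
t=27: L0/L1/L2 = -/-/FG → run F
t=28: L0/L1/L2 = -/-/G → run G
t=29: (idle)
t=30: (idle)
t=31: (idle)
t=32: (idle)
t=33: (idle)
t=34: (idle)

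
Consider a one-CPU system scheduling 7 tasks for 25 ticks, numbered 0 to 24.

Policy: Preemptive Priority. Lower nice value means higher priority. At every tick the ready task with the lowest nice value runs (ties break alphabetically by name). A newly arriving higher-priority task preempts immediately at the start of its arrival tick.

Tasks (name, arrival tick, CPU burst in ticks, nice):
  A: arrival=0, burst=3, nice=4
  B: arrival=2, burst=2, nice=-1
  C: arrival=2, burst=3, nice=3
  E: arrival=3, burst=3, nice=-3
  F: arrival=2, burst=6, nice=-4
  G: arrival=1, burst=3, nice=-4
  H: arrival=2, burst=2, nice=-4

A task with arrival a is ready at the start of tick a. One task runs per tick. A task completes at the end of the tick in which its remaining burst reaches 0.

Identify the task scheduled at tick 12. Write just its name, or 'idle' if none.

running at tick 12 = E

t=0: ready={A} → run A
t=1: ready={A,G} → run G
t=2: ready={A,B,C,F,G,H} → run F
t=3: ready={A,B,C,E,F,G,H} → run F
t=4: ready={A,B,C,E,F,G,H} → run F
t=5: ready={A,B,C,E,F,G,H} → run F
t=6: ready={A,B,C,E,F,G,H} → run F
t=7: ready={A,B,C,E,F,G,H} → run F
t=8: ready={A,B,C,E,G,H} → run G
t=9: ready={A,B,C,E,G,H} → run G
t=10: ready={A,B,C,E,H} → run H
t=11: ready={A,B,C,E,H} → run H
t=12: ready={A,B,C,E} → run E
t=13: ready={A,B,C,E} → run E
t=14: ready={A,B,C,E} → run E
t=15: ready={A,B,C} → run B
t=16: ready={A,B,C} → run B
t=17: ready={A,C} → run C
t=18: ready={A,C} → run C
t=19: ready={A,C} → run C
t=20: ready={A} → run A
t=21: ready={A} → run A
t=22: (idle)
t=23: (idle)
t=24: (idle)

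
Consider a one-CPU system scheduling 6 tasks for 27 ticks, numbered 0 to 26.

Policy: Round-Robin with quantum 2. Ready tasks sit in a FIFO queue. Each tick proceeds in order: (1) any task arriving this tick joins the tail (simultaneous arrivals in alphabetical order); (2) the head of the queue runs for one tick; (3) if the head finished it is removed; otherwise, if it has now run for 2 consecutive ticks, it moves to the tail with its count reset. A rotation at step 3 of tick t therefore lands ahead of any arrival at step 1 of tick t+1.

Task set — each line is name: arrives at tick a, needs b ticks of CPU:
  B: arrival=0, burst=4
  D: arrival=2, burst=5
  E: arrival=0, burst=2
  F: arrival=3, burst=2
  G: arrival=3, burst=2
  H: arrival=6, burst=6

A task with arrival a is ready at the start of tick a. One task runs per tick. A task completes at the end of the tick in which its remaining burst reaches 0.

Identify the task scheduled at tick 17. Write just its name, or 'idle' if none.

running at tick 17 = H

t=0: queue=[B,E] q_used=0 → run B
t=1: queue=[B,E] q_used=1 → run B
t=2: queue=[E,B,D] q_used=0 → run E
t=3: queue=[E,B,D,F,G] q_used=1 → run E
t=4: queue=[B,D,F,G] q_used=0 → run B
t=5: queue=[B,D,F,G] q_used=1 → run B
t=6: queue=[D,F,G,H] q_used=0 → run D
t=7: queue=[D,F,G,H] q_used=1 → run D
t=8: queue=[F,G,H,D] q_used=0 → run F
t=9: queue=[F,G,H,D] q_used=1 → run F
t=10: queue=[G,H,D] q_used=0 → run G
t=11: queue=[G,H,D] q_used=1 → run G
t=12: queue=[H,D] q_used=0 → run H
t=13: queue=[H,D] q_used=1 → run H
t=14: queue=[D,H] q_used=0 → run D
t=15: queue=[D,H] q_used=1 → run D
t=16: queue=[H,D] q_used=0 → run H
t=17: queue=[H,D] q_used=1 → run H
t=18: queue=[D,H] q_used=0 → run D
t=19: queue=[H] q_used=0 → run H
t=20: queue=[H] q_used=1 → run H
t=21: (idle)
t=22: (idle)
t=23: (idle)
t=24: (idle)
t=25: (idle)
t=26: (idle)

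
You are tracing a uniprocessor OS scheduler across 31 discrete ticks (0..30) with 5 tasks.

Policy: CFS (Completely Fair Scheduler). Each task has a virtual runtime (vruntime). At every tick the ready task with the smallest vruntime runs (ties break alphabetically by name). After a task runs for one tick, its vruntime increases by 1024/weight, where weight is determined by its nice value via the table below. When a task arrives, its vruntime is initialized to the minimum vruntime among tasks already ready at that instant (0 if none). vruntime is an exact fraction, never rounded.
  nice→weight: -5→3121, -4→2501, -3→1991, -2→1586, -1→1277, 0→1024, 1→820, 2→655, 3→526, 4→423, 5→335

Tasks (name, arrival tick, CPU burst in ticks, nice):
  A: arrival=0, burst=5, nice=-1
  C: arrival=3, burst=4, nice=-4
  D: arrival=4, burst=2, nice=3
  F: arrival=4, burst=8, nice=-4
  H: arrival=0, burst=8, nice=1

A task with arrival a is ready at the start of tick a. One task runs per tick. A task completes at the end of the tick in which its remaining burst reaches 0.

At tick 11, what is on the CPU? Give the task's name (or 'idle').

running at tick 11 = F

t=0: vr[A=0 H=0] → run A
t=1: vr[A=1024/1277 H=0] → run H
t=2: vr[A=1024/1277 H=256/205] → run A
t=3: vr[A=2048/1277 C=256/205 H=256/205] → run C
t=4: vr[A=2048/1277 C=20736/12505 D=256/205 F=256/205 H=256/205] → run D
t=5: vr[A=2048/1277 C=20736/12505 D=172288/53915 F=256/205 H=256/205] → run F
t=6: vr[A=2048/1277 C=20736/12505 D=172288/53915 F=20736/12505 H=256/205] → run H
t=7: vr[A=2048/1277 C=20736/12505 D=172288/53915 F=20736/12505 H=512/205] → run A
t=8: vr[A=3072/1277 C=20736/12505 D=172288/53915 F=20736/12505 H=512/205] → run C
t=9: vr[A=3072/1277 C=25856/12505 D=172288/53915 F=20736/12505 H=512/205] → run F
t=10: vr[A=3072/1277 C=25856/12505 D=172288/53915 F=25856/12505 H=512/205] → run C
t=11: vr[A=3072/1277 C=30976/12505 D=172288/53915 F=25856/12505 H=512/205] → run F
t=12: vr[A=3072/1277 C=30976/12505 D=172288/53915 F=30976/12505 H=512/205] → run A
t=13: vr[A=4096/1277 C=30976/12505 D=172288/53915 F=30976/12505 H=512/205] → run C
t=14: vr[A=4096/1277 D=172288/53915 F=30976/12505 H=512/205] → run F
t=15: vr[A=4096/1277 D=172288/53915 F=36096/12505 H=512/205] → run H
t=16: vr[A=4096/1277 D=172288/53915 F=36096/12505 H=768/205] → run F
t=17: vr[A=4096/1277 D=172288/53915 F=41216/12505 H=768/205] → run D
t=18: vr[A=4096/1277 F=41216/12505 H=768/205] → run A
t=19: vr[F=41216/12505 H=768/205] → run F
t=20: vr[F=46336/12505 H=768/205] → run F
t=21: vr[F=51456/12505 H=768/205] → run H
t=22: vr[F=51456/12505 H=1024/205] → run F
t=23: vr[H=1024/205] → run H
t=24: vr[H=256/41] → run H
t=25: vr[H=1536/205] → run H
t=26: vr[H=1792/205] → run H
t=27: (idle)
t=28: (idle)
t=29: (idle)
t=30: (idle)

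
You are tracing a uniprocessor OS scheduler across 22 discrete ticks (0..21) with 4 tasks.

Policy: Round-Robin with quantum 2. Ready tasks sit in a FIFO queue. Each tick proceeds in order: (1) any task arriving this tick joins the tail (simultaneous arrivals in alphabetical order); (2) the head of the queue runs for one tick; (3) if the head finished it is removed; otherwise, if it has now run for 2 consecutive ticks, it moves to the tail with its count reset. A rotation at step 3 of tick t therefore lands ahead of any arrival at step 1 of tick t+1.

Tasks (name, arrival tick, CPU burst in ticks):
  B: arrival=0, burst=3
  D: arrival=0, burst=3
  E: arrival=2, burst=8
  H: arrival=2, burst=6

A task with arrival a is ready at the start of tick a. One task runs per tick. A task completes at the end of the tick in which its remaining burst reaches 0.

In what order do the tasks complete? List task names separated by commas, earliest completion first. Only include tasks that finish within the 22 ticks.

completion order = B, D, H, E

t=0: queue=[B,D] q_used=0 → run B
t=1: queue=[B,D] q_used=1 → run B
t=2: queue=[D,B,E,H] q_used=0 → run D
t=3: queue=[D,B,E,H] q_used=1 → run D
t=4: queue=[B,E,H,D] q_used=0 → run B
t=5: queue=[E,H,D] q_used=0 → run E
t=6: queue=[E,H,D] q_used=1 → run E
t=7: queue=[H,D,E] q_used=0 → run H
t=8: queue=[H,D,E] q_used=1 → run H
t=9: queue=[D,E,H] q_used=0 → run D
t=10: queue=[E,H] q_used=0 → run E
t=11: queue=[E,H] q_used=1 → run E
t=12: queue=[H,E] q_used=0 → run H
t=13: queue=[H,E] q_used=1 → run H
t=14: queue=[E,H] q_used=0 → run E
t=15: queue=[E,H] q_used=1 → run E
t=16: queue=[H,E] q_used=0 → run H
t=17: queue=[H,E] q_used=1 → run H
t=18: queue=[E] q_used=0 → run E
t=19: queue=[E] q_used=1 → run E
t=20: (idle)
t=21: (idle)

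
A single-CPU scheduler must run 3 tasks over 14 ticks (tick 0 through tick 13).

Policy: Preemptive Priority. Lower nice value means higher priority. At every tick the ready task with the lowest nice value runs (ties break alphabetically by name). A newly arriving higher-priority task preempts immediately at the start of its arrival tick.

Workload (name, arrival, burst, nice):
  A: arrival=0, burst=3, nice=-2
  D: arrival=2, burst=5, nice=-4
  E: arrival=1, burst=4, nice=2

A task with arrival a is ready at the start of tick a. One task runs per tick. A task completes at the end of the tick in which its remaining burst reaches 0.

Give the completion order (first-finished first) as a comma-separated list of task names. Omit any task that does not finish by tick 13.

completion order = D, A, E

t=0: ready={A} → run A
t=1: ready={A,E} → run A
t=2: ready={A,D,E} → run D
t=3: ready={A,D,E} → run D
t=4: ready={A,D,E} → run D
t=5: ready={A,D,E} → run D
t=6: ready={A,D,E} → run D
t=7: ready={A,E} → run A
t=8: ready={E} → run E
t=9: ready={E} → run E
t=10: ready={E} → run E
t=11: ready={E} → run E
t=12: (idle)
t=13: (idle)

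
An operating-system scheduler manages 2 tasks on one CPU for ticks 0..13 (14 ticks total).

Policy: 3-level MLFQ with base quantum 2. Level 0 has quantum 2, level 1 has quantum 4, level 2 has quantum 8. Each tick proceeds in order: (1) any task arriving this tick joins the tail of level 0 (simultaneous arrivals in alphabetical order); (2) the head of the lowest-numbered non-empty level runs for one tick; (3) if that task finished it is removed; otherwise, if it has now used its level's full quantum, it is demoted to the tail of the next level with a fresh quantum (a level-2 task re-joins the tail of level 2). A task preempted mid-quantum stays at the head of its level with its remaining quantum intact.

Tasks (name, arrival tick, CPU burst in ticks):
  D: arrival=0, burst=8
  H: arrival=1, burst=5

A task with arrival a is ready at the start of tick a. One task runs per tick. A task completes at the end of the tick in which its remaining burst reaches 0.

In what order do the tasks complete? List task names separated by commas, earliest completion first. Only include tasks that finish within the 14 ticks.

completion order = H, D

t=0: L0/L1/L2 = D/-/- → run D
t=1: L0/L1/L2 = DH/-/- → run D
t=2: L0/L1/L2 = H/D/- → run H
t=3: L0/L1/L2 = H/D/- → run H
t=4: L0/L1/L2 = -/DH/- → run D
t=5: L0/L1/L2 = -/DH/- → run D
t=6: L0/L1/L2 = -/DH/- → run D
t=7: L0/L1/L2 = -/DH/- → run D
t=8: L0/L1/L2 = -/H/D → run H
t=9: L0/L1/L2 = -/H/D → run H
t=10: L0/L1/L2 = -/H/D → run H
t=11: L0/L1/L2 = -/-/D → run D
t=12: L0/L1/L2 = -/-/D → run D
t=13: (idle)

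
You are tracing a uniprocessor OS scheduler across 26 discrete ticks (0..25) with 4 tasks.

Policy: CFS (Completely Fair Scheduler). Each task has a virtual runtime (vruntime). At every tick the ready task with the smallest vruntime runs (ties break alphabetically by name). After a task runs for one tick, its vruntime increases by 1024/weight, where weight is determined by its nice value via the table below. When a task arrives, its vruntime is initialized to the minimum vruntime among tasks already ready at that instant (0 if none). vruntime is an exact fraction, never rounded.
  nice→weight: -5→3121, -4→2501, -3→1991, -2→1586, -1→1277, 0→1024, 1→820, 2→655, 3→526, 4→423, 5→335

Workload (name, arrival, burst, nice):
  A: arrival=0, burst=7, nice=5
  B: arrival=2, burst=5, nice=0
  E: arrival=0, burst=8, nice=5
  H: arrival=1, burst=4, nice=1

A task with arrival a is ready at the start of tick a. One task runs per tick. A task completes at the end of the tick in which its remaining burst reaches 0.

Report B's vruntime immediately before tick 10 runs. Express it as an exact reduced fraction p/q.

t=0: vr[A=0 E=0] → run A
t=1: vr[A=1024/335 E=0 H=0] → run E
t=2: vr[A=1024/335 B=0 E=1024/335 H=0] → run B
t=3: vr[A=1024/335 B=1 E=1024/335 H=0] → run H
t=4: vr[A=1024/335 B=1 E=1024/335 H=256/205] → run B
t=5: vr[A=1024/335 B=2 E=1024/335 H=256/205] → run H
t=6: vr[A=1024/335 B=2 E=1024/335 H=512/205] → run B
t=7: vr[A=1024/335 B=3 E=1024/335 H=512/205] → run H
t=8: vr[A=1024/335 B=3 E=1024/335 H=768/205] → run B
t=9: vr[A=1024/335 B=4 E=1024/335 H=768/205] → run A
t=10: vr[A=2048/335 B=4 E=1024/335 H=768/205] → run E
t=11: vr[A=2048/335 B=4 E=2048/335 H=768/205] → run H
t=12: vr[A=2048/335 B=4 E=2048/335] → run B
t=13: vr[A=2048/335 E=2048/335] → run A
t=14: vr[A=3072/335 E=2048/335] → run E
t=15: vr[A=3072/335 E=3072/335] → run A
t=16: vr[A=4096/335 E=3072/335] → run E
t=17: vr[A=4096/335 E=4096/335] → run A
t=18: vr[A=1024/67 E=4096/335] → run E
t=19: vr[A=1024/67 E=1024/67] → run A
t=20: vr[A=6144/335 E=1024/67] → run E
t=21: vr[A=6144/335 E=6144/335] → run A
t=22: vr[E=6144/335] → run E
t=23: vr[E=7168/335] → run E
t=24: (idle)
t=25: (idle)

vruntime(B, start of tick 10) = 4/1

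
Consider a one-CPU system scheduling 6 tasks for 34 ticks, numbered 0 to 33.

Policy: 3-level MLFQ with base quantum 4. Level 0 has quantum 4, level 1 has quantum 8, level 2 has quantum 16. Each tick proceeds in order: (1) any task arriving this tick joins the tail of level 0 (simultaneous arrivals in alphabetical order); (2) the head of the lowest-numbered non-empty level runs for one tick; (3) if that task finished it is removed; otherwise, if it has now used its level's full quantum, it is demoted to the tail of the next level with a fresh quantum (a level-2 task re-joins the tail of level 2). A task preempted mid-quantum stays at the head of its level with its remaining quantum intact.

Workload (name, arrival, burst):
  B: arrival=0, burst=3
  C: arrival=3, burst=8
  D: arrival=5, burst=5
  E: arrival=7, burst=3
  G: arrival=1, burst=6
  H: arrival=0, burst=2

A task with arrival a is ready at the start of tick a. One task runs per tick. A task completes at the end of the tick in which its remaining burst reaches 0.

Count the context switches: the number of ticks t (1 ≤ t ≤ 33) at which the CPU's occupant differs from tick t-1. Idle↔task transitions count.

context switches = 9

t=0: L0/L1/L2 = BH/-/- → run B
t=1: L0/L1/L2 = BHG/-/- → run B
t=2: L0/L1/L2 = BHG/-/- → run B
t=3: L0/L1/L2 = HGC/-/- → run H
t=4: L0/L1/L2 = HGC/-/- → run H
t=5: L0/L1/L2 = GCD/-/- → run G
t=6: L0/L1/L2 = GCD/-/- → run G
t=7: L0/L1/L2 = GCDE/-/- → run G
t=8: L0/L1/L2 = GCDE/-/- → run G
t=9: L0/L1/L2 = CDE/G/- → run C
t=10: L0/L1/L2 = CDE/G/- → run C
t=11: L0/L1/L2 = CDE/G/- → run C
t=12: L0/L1/L2 = CDE/G/- → run C
t=13: L0/L1/L2 = DE/GC/- → run D
t=14: L0/L1/L2 = DE/GC/- → run D
t=15: L0/L1/L2 = DE/GC/- → run D
t=16: L0/L1/L2 = DE/GC/- → run D
t=17: L0/L1/L2 = E/GCD/- → run E
t=18: L0/L1/L2 = E/GCD/- → run E
t=19: L0/L1/L2 = E/GCD/- → run E
t=20: L0/L1/L2 = -/GCD/- → run G
t=21: L0/L1/L2 = -/GCD/- → run G
t=22: L0/L1/L2 = -/CD/- → run C
t=23: L0/L1/L2 = -/CD/- → run C
t=24: L0/L1/L2 = -/CD/- → run C
t=25: L0/L1/L2 = -/CD/- → run C
t=26: L0/L1/L2 = -/D/- → run D
t=27: (idle)
t=28: (idle)
t=29: (idle)
t=30: (idle)
t=31: (idle)
t=32: (idle)
t=33: (idle)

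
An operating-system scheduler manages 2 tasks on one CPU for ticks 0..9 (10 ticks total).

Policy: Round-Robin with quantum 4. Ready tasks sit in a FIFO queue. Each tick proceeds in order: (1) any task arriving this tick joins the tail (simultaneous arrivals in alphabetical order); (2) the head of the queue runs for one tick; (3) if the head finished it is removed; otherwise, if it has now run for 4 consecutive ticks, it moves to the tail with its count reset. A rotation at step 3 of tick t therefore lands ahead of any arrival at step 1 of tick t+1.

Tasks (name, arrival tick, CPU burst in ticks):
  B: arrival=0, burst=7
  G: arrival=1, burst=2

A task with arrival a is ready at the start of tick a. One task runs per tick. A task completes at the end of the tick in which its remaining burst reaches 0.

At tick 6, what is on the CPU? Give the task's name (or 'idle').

t=0: queue=[B] q_used=0 → run B
t=1: queue=[B,G] q_used=1 → run B
t=2: queue=[B,G] q_used=2 → run B
t=3: queue=[B,G] q_used=3 → run B
t=4: queue=[G,B] q_used=0 → run G
t=5: queue=[G,B] q_used=1 → run G
t=6: queue=[B] q_used=0 → run B
t=7: queue=[B] q_used=1 → run B
t=8: queue=[B] q_used=2 → run B
t=9: (idle)

running at tick 6 = B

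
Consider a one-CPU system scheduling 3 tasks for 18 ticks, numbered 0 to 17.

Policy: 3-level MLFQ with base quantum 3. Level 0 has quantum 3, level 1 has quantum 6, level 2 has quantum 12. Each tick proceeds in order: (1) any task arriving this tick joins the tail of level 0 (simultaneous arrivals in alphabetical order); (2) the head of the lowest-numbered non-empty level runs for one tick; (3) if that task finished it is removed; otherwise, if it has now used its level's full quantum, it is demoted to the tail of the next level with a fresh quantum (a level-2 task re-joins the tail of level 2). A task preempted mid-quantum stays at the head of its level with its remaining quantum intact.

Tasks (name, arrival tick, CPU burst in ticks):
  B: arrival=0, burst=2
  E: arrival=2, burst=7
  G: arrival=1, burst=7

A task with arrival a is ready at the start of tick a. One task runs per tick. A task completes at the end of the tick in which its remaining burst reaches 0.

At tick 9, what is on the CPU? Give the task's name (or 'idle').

running at tick 9 = G

t=0: L0/L1/L2 = B/-/- → run B
t=1: L0/L1/L2 = BG/-/- → run B
t=2: L0/L1/L2 = GE/-/- → run G
t=3: L0/L1/L2 = GE/-/- → run G
t=4: L0/L1/L2 = GE/-/- → run G
t=5: L0/L1/L2 = E/G/- → run E
t=6: L0/L1/L2 = E/G/- → run E
t=7: L0/L1/L2 = E/G/- → run E
t=8: L0/L1/L2 = -/GE/- → run G
t=9: L0/L1/L2 = -/GE/- → run G
t=10: L0/L1/L2 = -/GE/- → run G
t=11: L0/L1/L2 = -/GE/- → run G
t=12: L0/L1/L2 = -/E/- → run E
t=13: L0/L1/L2 = -/E/- → run E
t=14: L0/L1/L2 = -/E/- → run E
t=15: L0/L1/L2 = -/E/- → run E
t=16: (idle)
t=17: (idle)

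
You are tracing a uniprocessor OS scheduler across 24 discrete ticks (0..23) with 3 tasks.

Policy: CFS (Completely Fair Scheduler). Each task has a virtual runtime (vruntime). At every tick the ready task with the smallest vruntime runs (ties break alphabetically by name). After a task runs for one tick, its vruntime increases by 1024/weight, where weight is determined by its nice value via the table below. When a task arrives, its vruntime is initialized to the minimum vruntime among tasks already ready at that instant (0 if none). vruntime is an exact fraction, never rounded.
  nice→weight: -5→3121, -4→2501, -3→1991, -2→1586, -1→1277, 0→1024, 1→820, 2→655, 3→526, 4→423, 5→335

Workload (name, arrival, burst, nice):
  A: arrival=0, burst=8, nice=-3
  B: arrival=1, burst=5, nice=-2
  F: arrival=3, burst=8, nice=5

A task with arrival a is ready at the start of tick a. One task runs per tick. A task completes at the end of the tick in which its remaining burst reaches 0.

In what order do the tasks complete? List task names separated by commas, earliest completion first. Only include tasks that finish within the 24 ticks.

t=0: vr[A=0] → run A
t=1: vr[A=1024/1991 B=1024/1991] → run A
t=2: vr[A=2048/1991 B=1024/1991] → run B
t=3: vr[A=2048/1991 B=1831424/1578863 F=2048/1991] → run A
t=4: vr[A=3072/1991 B=1831424/1578863 F=2048/1991] → run F
t=5: vr[A=3072/1991 B=1831424/1578863 F=2724864/666985] → run B
t=6: vr[A=3072/1991 B=2850816/1578863 F=2724864/666985] → run A
t=7: vr[A=4096/1991 B=2850816/1578863 F=2724864/666985] → run B
t=8: vr[A=4096/1991 B=3870208/1578863 F=2724864/666985] → run A
t=9: vr[A=5120/1991 B=3870208/1578863 F=2724864/666985] → run B
t=10: vr[A=5120/1991 B=4889600/1578863 F=2724864/666985] → run A
t=11: vr[A=6144/1991 B=4889600/1578863 F=2724864/666985] → run A
t=12: vr[A=7168/1991 B=4889600/1578863 F=2724864/666985] → run B
t=13: vr[A=7168/1991 F=2724864/666985] → run A
t=14: vr[F=2724864/666985] → run F
t=15: vr[F=4763648/666985] → run F
t=16: vr[F=6802432/666985] → run F
t=17: vr[F=8841216/666985] → run F
t=18: vr[F=2176000/133397] → run F
t=19: vr[F=12918784/666985] → run F
t=20: vr[F=14957568/666985] → run F
t=21: (idle)
t=22: (idle)
t=23: (idle)

completion order = B, A, F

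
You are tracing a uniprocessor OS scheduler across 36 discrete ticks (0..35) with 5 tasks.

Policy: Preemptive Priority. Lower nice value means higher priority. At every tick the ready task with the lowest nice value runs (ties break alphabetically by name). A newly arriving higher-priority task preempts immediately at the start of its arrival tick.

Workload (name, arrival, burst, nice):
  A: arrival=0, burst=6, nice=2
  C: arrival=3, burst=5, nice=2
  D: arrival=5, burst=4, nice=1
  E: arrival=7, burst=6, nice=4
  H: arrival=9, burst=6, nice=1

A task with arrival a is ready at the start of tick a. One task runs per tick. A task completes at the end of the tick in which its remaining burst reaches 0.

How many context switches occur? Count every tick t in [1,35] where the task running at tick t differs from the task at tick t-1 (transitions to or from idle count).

t=0: ready={A} → run A
t=1: ready={A} → run A
t=2: ready={A} → run A
t=3: ready={A,C} → run A
t=4: ready={A,C} → run A
t=5: ready={A,C,D} → run D
t=6: ready={A,C,D} → run D
t=7: ready={A,C,D,E} → run D
t=8: ready={A,C,D,E} → run D
t=9: ready={A,C,E,H} → run H
t=10: ready={A,C,E,H} → run H
t=11: ready={A,C,E,H} → run H
t=12: ready={A,C,E,H} → run H
t=13: ready={A,C,E,H} → run H
t=14: ready={A,C,E,H} → run H
t=15: ready={A,C,E} → run A
t=16: ready={C,E} → run C
t=17: ready={C,E} → run C
t=18: ready={C,E} → run C
t=19: ready={C,E} → run C
t=20: ready={C,E} → run C
t=21: ready={E} → run E
t=22: ready={E} → run E
t=23: ready={E} → run E
t=24: ready={E} → run E
t=25: ready={E} → run E
t=26: ready={E} → run E
t=27: (idle)
t=28: (idle)
t=29: (idle)
t=30: (idle)
t=31: (idle)
t=32: (idle)
t=33: (idle)
t=34: (idle)
t=35: (idle)

context switches = 6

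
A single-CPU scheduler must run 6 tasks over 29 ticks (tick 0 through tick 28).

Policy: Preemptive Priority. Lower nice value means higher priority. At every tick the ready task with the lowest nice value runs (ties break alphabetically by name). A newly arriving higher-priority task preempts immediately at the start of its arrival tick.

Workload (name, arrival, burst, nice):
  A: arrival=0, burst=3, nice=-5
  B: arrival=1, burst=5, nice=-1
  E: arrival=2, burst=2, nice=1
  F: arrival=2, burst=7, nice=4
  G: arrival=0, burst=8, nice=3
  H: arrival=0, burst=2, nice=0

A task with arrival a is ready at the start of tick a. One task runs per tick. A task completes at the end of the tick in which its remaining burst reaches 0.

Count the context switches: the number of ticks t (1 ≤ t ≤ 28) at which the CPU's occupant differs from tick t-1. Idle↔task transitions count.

t=0: ready={A,G,H} → run A
t=1: ready={A,B,G,H} → run A
t=2: ready={A,B,E,F,G,H} → run A
t=3: ready={B,E,F,G,H} → run B
t=4: ready={B,E,F,G,H} → run B
t=5: ready={B,E,F,G,H} → run B
t=6: ready={B,E,F,G,H} → run B
t=7: ready={B,E,F,G,H} → run B
t=8: ready={E,F,G,H} → run H
t=9: ready={E,F,G,H} → run H
t=10: ready={E,F,G} → run E
t=11: ready={E,F,G} → run E
t=12: ready={F,G} → run G
t=13: ready={F,G} → run G
t=14: ready={F,G} → run G
t=15: ready={F,G} → run G
t=16: ready={F,G} → run G
t=17: ready={F,G} → run G
t=18: ready={F,G} → run G
t=19: ready={F,G} → run G
t=20: ready={F} → run F
t=21: ready={F} → run F
t=22: ready={F} → run F
t=23: ready={F} → run F
t=24: ready={F} → run F
t=25: ready={F} → run F
t=26: ready={F} → run F
t=27: (idle)
t=28: (idle)

context switches = 6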